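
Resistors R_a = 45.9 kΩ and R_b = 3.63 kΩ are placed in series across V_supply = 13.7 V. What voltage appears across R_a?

V ≈ 12.7 V

Series total: ΣR = 45.9 + 3.63 = 49.53 kΩ.
By the voltage-divider rule, V = 13.7 × 45.90/49.53 = 12.70 V.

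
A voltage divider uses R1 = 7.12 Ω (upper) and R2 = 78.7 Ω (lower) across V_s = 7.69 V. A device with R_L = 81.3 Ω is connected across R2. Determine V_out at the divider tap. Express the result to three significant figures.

First combine the lower leg with the load: R2 ‖ R_L = 39.99 Ω.
Voltage divider with the loaded lower leg: V_out = 7.69 × 39.99/(7.12 + 39.99) = 7.69 × 0.8489 = 6.528 V.

V_out ≈ 6.53 V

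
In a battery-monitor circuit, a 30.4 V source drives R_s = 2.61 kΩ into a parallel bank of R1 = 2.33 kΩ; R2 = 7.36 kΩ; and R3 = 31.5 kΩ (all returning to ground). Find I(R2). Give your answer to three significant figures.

Equivalent of the parallel group: R_p = 1.676 kΩ.
V_A by voltage divider: V_A = 30.4 × 1.676/(2.61 + 1.676) = 11.89 V.
Branch current I = V_A/R2 = 11.89/7.36 = 1.615 mA.

I ≈ 1.61 mA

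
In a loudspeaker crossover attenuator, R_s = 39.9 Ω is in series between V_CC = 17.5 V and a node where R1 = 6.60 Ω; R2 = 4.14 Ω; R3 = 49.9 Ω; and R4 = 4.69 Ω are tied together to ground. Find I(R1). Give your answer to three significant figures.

I ≈ 0.102 A

Parallel bank: R_p = 1/(1/6.60 + 1/4.14 + 1/49.9 + 1/4.69) = 1.597 Ω.
V_A by voltage divider: V_A = 17.5 × 1.597/(39.9 + 1.597) = 0.6733 V.
I(R1) = V_A / R1 = 0.6733/6.60 = 0.1020 A.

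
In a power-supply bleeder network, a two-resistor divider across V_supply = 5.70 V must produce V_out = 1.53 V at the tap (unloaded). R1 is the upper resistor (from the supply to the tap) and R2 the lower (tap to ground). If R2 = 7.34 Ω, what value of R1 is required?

R1 ≈ 20.0 Ω

V_out/V_supply = R2/(R1+R2) = 0.2684.
R1 = R2·(1/k − 1) = 7.34 × 2.725 = 20.01 Ω.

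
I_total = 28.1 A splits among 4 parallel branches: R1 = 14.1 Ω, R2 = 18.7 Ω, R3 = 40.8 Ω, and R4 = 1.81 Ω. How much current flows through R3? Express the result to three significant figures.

ΣG = 1/14.1 + 1/18.7 + 1/40.8 + 1/1.81 = 0.7014.
Current divider: I(R3) = I_total · G_k/ΣG = 28.1 × (0.02451/0.7014) = 28.1 × 0.03494 = 0.9819 A.

I ≈ 0.982 A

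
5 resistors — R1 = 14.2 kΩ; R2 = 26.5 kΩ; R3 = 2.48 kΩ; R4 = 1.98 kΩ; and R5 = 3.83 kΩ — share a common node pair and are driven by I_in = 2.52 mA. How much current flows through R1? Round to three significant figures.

I ≈ 0.139 mA

Conductances: ΣG = 1/14.2 + 1/26.5 + 1/2.48 + 1/1.98 + 1/3.83 = 1.278 (1/kΩ).
By the current-divider rule, I = I_in · G_k/ΣG = 2.52 × 0.05512 = 0.1389 mA.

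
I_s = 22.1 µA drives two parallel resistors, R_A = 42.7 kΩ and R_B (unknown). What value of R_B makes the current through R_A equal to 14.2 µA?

R_B ≈ 76.8 kΩ

In a two-way split, I_A/I_s = R_B/(R_A + R_B).
With f = 0.6425, R_B = R_A · f/(1−f) = 42.7 × 1.797 = 76.75 kΩ.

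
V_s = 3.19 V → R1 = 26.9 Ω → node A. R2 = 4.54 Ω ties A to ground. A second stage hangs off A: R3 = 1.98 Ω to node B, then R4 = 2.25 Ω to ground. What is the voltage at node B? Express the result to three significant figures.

V_B ≈ 0.128 V

Node A sees R2 in parallel with the series input of stage 2, R3 + R4 = 4.230 Ω.
Effective lower resistance at A: R2 ‖ 4.230 = 2.190 Ω.
First divider: V_A = V_s · 2.190/(26.9 + 2.190) = 0.2401 V.
V_B = V_A × 0.5319 = 0.1277 V.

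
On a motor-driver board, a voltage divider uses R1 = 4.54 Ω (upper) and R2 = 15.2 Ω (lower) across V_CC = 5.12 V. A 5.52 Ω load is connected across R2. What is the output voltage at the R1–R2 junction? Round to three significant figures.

V_out ≈ 2.41 V

R2 ‖ R_L = (15.2 × 5.52)/(15.2 + 5.52) = 4.049 Ω.
Then V_out = V_CC · R2'/(R1 + R2') = 5.12 × 4.049/8.589 = 2.414 V.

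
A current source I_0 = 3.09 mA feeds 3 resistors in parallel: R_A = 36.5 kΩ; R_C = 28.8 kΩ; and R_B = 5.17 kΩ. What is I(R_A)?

Total conductance ΣG = 1/36.5 + 1/28.8 + 1/5.17 = 0.2555 (units of 1/kΩ).
R_A takes the fraction G_k/ΣG = 0.02740/0.2555 = 0.1072, so I = 3.09 × 0.1072 = 0.3313 mA.

I ≈ 0.331 mA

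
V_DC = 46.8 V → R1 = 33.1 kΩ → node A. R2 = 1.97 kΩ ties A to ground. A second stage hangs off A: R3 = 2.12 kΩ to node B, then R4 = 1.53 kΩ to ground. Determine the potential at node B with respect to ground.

Node A sees R2 in parallel with the series input of stage 2, R3 + R4 = 3.650 kΩ.
Effective lower resistance at A: R2 ‖ 3.650 = 1.279 kΩ.
V_A = 46.8 × 1.279/(33.1 + 1.279) = 1.742 V.
Stage 2 is unloaded, so V_B = V_A · R4/(R3+R4) = 1.742 × 1.53/3.650 = 0.7301 V.

V_B ≈ 0.730 V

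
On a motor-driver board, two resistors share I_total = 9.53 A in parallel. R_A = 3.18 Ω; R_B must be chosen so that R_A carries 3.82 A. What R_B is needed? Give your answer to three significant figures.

The fraction through R_A equals R_B/(R_A+R_B).
3.82/9.53 = R_B/(R_A + R_B) → R_B = R_A · (0.4008)/(1 − 0.4008) = 3.18 × 0.6690 = 2.127 Ω.

R_B ≈ 2.13 Ω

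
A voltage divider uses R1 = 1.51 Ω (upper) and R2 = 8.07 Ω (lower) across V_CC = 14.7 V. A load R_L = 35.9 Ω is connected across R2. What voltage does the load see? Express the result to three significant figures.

First combine the lower leg with the load: R2 ‖ R_L = 6.589 Ω.
Then V_out = V_CC · R2'/(R1 + R2') = 14.7 × 6.589/8.099 = 11.96 V.

V_out ≈ 12.0 V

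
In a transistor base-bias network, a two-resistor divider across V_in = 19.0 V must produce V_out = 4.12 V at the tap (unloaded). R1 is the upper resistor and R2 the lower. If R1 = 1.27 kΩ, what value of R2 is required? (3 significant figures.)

R2 ≈ 0.352 kΩ

V_out/V_in = R2/(R1+R2) = 0.2168.
Rearranging, R2 = R1·k/(1−k) = 1.27 × 0.2769 = 0.3516 kΩ.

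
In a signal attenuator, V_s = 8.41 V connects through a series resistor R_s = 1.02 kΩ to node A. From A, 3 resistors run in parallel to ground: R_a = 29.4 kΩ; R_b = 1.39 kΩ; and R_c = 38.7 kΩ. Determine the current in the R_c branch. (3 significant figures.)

Equivalent of the parallel group: R_p = 1.283 kΩ.
V_A = 8.41 × 1.283/2.303 = 4.686 V.
I(R_c) = V_A / R_c = 4.686/38.7 = 0.1211 mA.

I ≈ 0.121 mA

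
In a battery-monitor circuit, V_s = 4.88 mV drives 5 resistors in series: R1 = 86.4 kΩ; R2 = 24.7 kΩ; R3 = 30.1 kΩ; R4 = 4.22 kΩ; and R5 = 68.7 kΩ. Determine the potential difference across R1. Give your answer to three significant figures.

ΣR = 86.4 + 24.7 + 30.1 + 4.22 + 68.7 = 214.1 kΩ.
Voltage divider: V = V_s · (86.40 / 214.1) = 4.88 × 0.4035 = 1.969 mV.

V ≈ 1.97 mV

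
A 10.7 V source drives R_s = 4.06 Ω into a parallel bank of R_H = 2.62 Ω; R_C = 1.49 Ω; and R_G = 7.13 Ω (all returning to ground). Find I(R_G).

Parallel bank: R_p = 1/(1/2.62 + 1/1.49 + 1/7.13) = 0.8382 Ω.
V_A = 10.7 × 0.8382/4.898 = 1.831 V.
I(R_G) = V_A / R_G = 1.831/7.13 = 0.2568 A.

I ≈ 0.257 A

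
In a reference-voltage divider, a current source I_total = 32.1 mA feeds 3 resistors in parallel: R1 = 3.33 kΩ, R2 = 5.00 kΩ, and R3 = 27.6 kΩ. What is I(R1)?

I ≈ 18.0 mA

Total conductance ΣG = 1/3.33 + 1/5.00 + 1/27.6 = 0.5365 (units of 1/kΩ).
Current divider: I(R1) = I_total · G_k/ΣG = 32.1 × (0.3003/0.5365) = 32.1 × 0.5597 = 17.97 mA.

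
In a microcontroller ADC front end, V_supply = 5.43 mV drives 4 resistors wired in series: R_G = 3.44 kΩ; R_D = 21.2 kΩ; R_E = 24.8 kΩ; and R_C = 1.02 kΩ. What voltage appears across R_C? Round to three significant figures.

ΣR = 3.44 + 21.2 + 24.8 + 1.02 = 50.46 kΩ.
V = V_supply · R/ΣR = 5.43 × 0.02021 = 0.1098 mV.

V ≈ 0.110 mV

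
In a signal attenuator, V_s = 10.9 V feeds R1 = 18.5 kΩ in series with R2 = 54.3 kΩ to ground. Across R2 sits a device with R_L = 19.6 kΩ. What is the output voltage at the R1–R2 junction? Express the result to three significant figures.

V_out ≈ 4.77 V

The load sits in parallel with R2, giving an effective lower resistance R2' = R2·R_L/(R2+R_L) = 14.40 kΩ.
Voltage divider with the loaded lower leg: V_out = 10.9 × 14.40/(18.5 + 14.40) = 10.9 × 0.4377 = 4.771 V.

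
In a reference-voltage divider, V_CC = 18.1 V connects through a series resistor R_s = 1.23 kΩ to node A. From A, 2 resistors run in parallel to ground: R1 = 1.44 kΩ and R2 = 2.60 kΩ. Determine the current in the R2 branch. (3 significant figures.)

I ≈ 2.99 mA

Equivalent of the parallel group: R_p = 0.9267 kΩ.
V_A by voltage divider: V_A = 18.1 × 0.9267/(1.23 + 0.9267) = 7.777 V.
I(R2) = V_A / R2 = 7.777/2.60 = 2.991 mA.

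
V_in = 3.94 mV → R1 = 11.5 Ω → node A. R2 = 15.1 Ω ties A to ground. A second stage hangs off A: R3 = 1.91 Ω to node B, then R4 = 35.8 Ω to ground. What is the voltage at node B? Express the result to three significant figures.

Node A sees R2 in parallel with the series input of stage 2, R3 + R4 = 37.71 Ω.
R2 ‖ (R3+R4) = 10.78 Ω.
First divider: V_A = V_in · 10.78/(11.5 + 10.78) = 1.907 mV.
Stage 2 is unloaded, so V_B = V_A · R4/(R3+R4) = 1.907 × 35.8/37.71 = 1.810 mV.

V_B ≈ 1.81 mV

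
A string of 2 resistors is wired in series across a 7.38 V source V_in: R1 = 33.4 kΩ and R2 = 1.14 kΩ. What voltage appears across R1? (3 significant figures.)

V ≈ 7.14 V

Total series resistance ΣR = 33.4 + 1.14 = 34.54 kΩ.
Voltage divider: V = V_in · (33.40 / 34.54) = 7.38 × 0.9670 = 7.136 V.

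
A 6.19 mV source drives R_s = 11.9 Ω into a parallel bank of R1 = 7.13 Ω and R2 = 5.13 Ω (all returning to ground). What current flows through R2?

I ≈ 0.242 mA

Combine the parallel branches: R_p = (1/7.13 + 1/5.13)⁻¹ = 2.983 Ω.
V_A = 6.19 × 2.983/14.88 = 1.241 mV.
Branch current I = V_A/R2 = 1.241/5.13 = 0.2419 mA.
(Equivalently: I_total = 0.4159 mA, then current-divider fraction G_k/ΣG = 0.5816.)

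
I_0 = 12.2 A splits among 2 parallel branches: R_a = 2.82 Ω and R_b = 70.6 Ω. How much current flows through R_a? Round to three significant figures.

I ≈ 11.7 A

With just two branches, the current splits inversely with resistance.
I(R_a) = 12.2 × 70.6/(2.82 + 70.6) = 12.2 × 0.9616 = 11.73 A.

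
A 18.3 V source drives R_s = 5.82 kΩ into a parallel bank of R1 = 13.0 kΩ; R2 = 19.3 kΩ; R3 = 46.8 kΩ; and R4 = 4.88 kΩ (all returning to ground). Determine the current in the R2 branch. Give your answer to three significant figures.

Equivalent of the parallel group: R_p = 2.817 kΩ.
V_A by voltage divider: V_A = 18.3 × 2.817/(5.82 + 2.817) = 5.968 V.
Branch current I = V_A/R2 = 5.968/19.3 = 0.3092 mA.
(Equivalently: I_total = 2.119 mA, then current-divider fraction G_k/ΣG = 0.1459.)

I ≈ 0.309 mA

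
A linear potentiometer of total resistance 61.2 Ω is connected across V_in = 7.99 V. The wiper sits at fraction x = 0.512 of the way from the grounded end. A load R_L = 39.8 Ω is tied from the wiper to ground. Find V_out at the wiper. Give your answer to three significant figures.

Lower segment x·R_p = 31.33 Ω; upper segment (1−x)·R_p = 29.87 Ω.
R_L loads the lower segment: effective lower R = 17.53 Ω.
Then V_out = V_in · 17.53/(29.87 + 17.53) = 2.955 V.

V_out ≈ 2.96 V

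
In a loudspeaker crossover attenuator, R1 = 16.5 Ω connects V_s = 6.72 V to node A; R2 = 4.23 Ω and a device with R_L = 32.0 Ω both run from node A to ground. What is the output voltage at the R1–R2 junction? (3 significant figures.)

V_out ≈ 1.24 V

The load sits in parallel with R2, giving an effective lower resistance R2' = R2·R_L/(R2+R_L) = 3.736 Ω.
Now apply the divider: V_out = 6.72 × 0.1846 = 1.241 V.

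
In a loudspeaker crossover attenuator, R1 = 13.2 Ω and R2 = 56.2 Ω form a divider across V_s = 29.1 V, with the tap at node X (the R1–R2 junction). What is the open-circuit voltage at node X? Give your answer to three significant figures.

V_th ≈ 23.6 V

With X open, the divider is unloaded: V_th = 29.1 × 56.2/69.40 = 23.57 V.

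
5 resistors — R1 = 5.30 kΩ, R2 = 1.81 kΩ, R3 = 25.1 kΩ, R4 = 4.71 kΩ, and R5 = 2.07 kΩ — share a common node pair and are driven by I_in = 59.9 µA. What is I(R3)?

Total conductance ΣG = 1/5.30 + 1/1.81 + 1/25.1 + 1/4.71 + 1/2.07 = 1.476 (units of 1/kΩ).
By the current-divider rule, I = I_in · G_k/ΣG = 59.9 × 0.02698 = 1.616 µA.

I ≈ 1.62 µA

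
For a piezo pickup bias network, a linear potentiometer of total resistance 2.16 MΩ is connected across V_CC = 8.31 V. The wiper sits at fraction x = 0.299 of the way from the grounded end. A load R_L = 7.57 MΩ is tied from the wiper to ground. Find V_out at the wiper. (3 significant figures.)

Split the track: R_lower = x·R_p = 0.6458 MΩ, R_upper = (1−x)·R_p = 1.514 MΩ.
R_L loads the lower segment: effective lower R = 0.5951 MΩ.
Loaded-divider output: V_out = 8.31 × 0.2821 = 2.344 V.

V_out ≈ 2.34 V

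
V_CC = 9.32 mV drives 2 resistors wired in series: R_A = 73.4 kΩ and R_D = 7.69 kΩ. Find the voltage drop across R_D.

ΣR = 73.4 + 7.69 = 81.09 kΩ.
Voltage divider: V = V_CC · (7.690 / 81.09) = 9.32 × 0.09483 = 0.8838 mV.

V ≈ 0.884 mV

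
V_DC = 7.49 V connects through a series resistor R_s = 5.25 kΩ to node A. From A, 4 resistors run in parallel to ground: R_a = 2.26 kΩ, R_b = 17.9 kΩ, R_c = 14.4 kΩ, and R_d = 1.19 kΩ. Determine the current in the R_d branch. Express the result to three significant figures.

I ≈ 0.750 mA

Parallel bank: R_p = 1/(1/2.26 + 1/17.9 + 1/14.4 + 1/1.19) = 0.7102 kΩ.
V_A = 7.49 × 0.7102/5.960 = 0.8924 V.
Branch current I = V_A/R_d = 0.8924/1.19 = 0.7500 mA.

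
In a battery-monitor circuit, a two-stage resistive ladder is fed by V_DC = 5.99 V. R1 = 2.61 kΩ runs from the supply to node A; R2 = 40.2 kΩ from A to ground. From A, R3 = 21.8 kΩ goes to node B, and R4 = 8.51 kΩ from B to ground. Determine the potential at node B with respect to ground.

Looking into the second stage from A: R3 + R4 = 30.31 kΩ appears in parallel with R2.
R2 ‖ (R3+R4) = 17.28 kΩ.
First divider: V_A = V_DC · 17.28/(2.61 + 17.28) = 5.204 V.
Stage 2 is unloaded, so V_B = V_A · R4/(R3+R4) = 5.204 × 8.51/30.31 = 1.461 V.

V_B ≈ 1.46 V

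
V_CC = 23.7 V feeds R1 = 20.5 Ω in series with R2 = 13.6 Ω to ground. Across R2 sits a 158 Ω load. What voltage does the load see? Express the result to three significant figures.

V_out ≈ 8.99 V

R2 ‖ R_L = (13.6 × 158)/(13.6 + 158) = 12.52 Ω.
Now apply the divider: V_out = 23.7 × 0.3792 = 8.987 V.
(Unloaded it would be 9.45 V; the load pulls it down.)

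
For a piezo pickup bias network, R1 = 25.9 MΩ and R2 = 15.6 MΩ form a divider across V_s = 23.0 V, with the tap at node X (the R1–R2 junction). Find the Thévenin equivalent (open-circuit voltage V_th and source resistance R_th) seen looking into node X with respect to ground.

With X open, the divider is unloaded: V_th = 23.0 × 15.6/41.50 = 8.646 V.
Looking into X with the source shorted: R_th = R1·R2/(R1+R2) = 25.90 × 15.6/41.50 = 9.736 MΩ.

V_th ≈ 8.65 V, R_th ≈ 9.74 MΩ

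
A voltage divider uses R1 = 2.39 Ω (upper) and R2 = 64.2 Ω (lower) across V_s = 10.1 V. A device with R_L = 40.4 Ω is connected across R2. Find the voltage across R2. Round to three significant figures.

V_out ≈ 9.21 V

The load sits in parallel with R2, giving an effective lower resistance R2' = R2·R_L/(R2+R_L) = 24.80 Ω.
Then V_out = V_s · R2'/(R1 + R2') = 10.1 × 24.80/27.19 = 9.212 V.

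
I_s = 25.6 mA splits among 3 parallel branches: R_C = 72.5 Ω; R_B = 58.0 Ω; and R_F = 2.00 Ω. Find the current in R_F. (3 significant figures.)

Total conductance ΣG = 1/72.5 + 1/58.0 + 1/2.00 = 0.5310 (units of 1/Ω).
Current divider: I(R_F) = I_s · G_k/ΣG = 25.6 × (0.5000/0.5310) = 25.6 × 0.9416 = 24.10 mA.

I ≈ 24.1 mA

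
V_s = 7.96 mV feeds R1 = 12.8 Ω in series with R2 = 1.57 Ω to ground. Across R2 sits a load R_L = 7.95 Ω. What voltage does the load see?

The load sits in parallel with R2, giving an effective lower resistance R2' = R2·R_L/(R2+R_L) = 1.311 Ω.
Now apply the divider: V_out = 7.96 × 0.09291 = 0.7396 mV.

V_out ≈ 0.740 mV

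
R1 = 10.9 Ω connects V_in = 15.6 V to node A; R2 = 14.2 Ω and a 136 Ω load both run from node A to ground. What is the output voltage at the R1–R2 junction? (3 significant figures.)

V_out ≈ 8.44 V

First combine the lower leg with the load: R2 ‖ R_L = 12.86 Ω.
Voltage divider with the loaded lower leg: V_out = 15.6 × 12.86/(10.9 + 12.86) = 15.6 × 0.5412 = 8.443 V.
(Unloaded it would be 8.83 V; the load pulls it down.)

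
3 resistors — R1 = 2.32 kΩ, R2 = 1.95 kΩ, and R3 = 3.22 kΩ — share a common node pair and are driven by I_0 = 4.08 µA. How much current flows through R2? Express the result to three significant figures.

ΣG = 1/2.32 + 1/1.95 + 1/3.22 = 1.254.
R2 takes the fraction G_k/ΣG = 0.5128/1.254 = 0.4088, so I = 4.08 × 0.4088 = 1.668 µA.

I ≈ 1.67 µA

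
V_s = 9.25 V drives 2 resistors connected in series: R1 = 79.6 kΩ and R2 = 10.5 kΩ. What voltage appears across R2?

Series total: ΣR = 79.6 + 10.5 = 90.10 kΩ.
By the voltage-divider rule, V = 9.25 × 10.50/90.10 = 1.078 V.

V ≈ 1.08 V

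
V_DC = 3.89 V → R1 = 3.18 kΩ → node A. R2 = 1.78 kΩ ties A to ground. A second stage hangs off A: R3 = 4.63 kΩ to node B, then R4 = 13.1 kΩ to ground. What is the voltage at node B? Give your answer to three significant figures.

The second stage (R3 + R4 = 17.73 kΩ) loads node A in parallel with R2.
R2 ‖ (R3+R4) = 1.618 kΩ.
So V_A = 3.89 × 0.3372 = 1.312 V.
V_B = V_A × 0.7389 = 0.9691 V.

V_B ≈ 0.969 V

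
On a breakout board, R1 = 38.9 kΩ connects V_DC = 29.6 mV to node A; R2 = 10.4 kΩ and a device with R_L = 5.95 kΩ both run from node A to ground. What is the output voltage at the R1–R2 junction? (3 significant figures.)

V_out ≈ 2.62 mV

The load sits in parallel with R2, giving an effective lower resistance R2' = R2·R_L/(R2+R_L) = 3.785 kΩ.
Voltage divider with the loaded lower leg: V_out = 29.6 × 3.785/(38.9 + 3.785) = 29.6 × 0.08867 = 2.625 mV.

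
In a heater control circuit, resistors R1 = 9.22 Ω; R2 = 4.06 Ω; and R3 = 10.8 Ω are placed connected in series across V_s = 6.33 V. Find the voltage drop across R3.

V ≈ 2.84 V

Total series resistance ΣR = 9.22 + 4.06 + 10.8 = 24.08 Ω.
Voltage divider: V = V_s · (10.80 / 24.08) = 6.33 × 0.4485 = 2.839 V.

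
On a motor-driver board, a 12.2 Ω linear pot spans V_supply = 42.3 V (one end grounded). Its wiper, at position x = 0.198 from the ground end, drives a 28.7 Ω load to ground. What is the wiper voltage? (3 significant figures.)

Split the track: R_lower = x·R_p = 2.416 Ω, R_upper = (1−x)·R_p = 9.784 Ω.
R_L loads the lower segment: effective lower R = 2.228 Ω.
Loaded-divider output: V_out = 42.3 × 0.1855 = 7.846 V.
(Unloaded: V_out = x·V_supply = 8.38 V.)

V_out ≈ 7.85 V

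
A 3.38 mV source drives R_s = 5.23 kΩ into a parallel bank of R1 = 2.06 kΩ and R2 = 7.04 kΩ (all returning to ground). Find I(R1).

Combine the parallel branches: R_p = (1/2.06 + 1/7.04)⁻¹ = 1.594 kΩ.
Node voltage V_A = V_DC · R_p/(R_s + R_p) = 3.38 × 0.2336 = 0.7894 mV.
I(R1) = V_A / R1 = 0.7894/2.06 = 0.3832 µA.

I ≈ 0.383 µA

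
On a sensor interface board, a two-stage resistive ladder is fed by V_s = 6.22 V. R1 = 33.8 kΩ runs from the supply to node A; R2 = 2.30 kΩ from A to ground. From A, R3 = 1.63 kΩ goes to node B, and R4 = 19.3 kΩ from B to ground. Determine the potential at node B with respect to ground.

V_B ≈ 0.331 V

Node A sees R2 in parallel with the series input of stage 2, R3 + R4 = 20.93 kΩ.
Effective lower resistance at A: R2 ‖ 20.93 = 2.072 kΩ.
V_A = 6.22 × 2.072/(33.8 + 2.072) = 0.3593 V.
V_B = V_A × 0.9221 = 0.3313 V.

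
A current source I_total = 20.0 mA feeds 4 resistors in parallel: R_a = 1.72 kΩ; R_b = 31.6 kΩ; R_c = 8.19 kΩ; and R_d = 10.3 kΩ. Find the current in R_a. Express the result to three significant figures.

I ≈ 14.0 mA

ΣG = 1/1.72 + 1/31.6 + 1/8.19 + 1/10.3 = 0.8322.
R_a takes the fraction G_k/ΣG = 0.5814/0.8322 = 0.6986, so I = 20.0 × 0.6986 = 13.97 mA.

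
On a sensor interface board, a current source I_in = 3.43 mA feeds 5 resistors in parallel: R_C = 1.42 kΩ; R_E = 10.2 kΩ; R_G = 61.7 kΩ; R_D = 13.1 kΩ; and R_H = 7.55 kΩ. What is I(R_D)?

I ≈ 0.255 mA

ΣG = 1/1.42 + 1/10.2 + 1/61.7 + 1/13.1 + 1/7.55 = 1.027.
By the current-divider rule, I = I_in · G_k/ΣG = 3.43 × 0.07431 = 0.2549 mA.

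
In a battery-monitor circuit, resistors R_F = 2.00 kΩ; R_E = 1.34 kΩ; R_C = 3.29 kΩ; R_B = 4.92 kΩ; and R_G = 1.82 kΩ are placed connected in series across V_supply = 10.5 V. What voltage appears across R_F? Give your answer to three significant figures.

V ≈ 1.57 V

ΣR = 2.00 + 1.34 + 3.29 + 4.92 + 1.82 = 13.37 kΩ.
V = V_supply · R/ΣR = 10.5 × 0.1496 = 1.571 V.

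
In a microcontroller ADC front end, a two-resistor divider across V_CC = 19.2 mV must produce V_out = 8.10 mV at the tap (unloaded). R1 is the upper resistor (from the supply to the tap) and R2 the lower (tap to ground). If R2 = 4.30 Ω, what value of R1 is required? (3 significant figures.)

Required fraction k = V_out/V_CC = 0.4219.
Rearranging, R1 = R2·(1−k)/k = 4.30 × 1.370 = 5.893 Ω.

R1 ≈ 5.89 Ω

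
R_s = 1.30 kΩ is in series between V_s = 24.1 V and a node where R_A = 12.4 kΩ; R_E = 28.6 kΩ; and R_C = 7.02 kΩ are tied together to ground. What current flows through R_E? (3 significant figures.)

Parallel bank: R_p = 1/(1/12.4 + 1/28.6 + 1/7.02) = 3.875 kΩ.
V_A by voltage divider: V_A = 24.1 × 3.875/(1.30 + 3.875) = 18.05 V.
Branch current I = V_A/R_E = 18.05/28.6 = 0.6310 mA.

I ≈ 0.631 mA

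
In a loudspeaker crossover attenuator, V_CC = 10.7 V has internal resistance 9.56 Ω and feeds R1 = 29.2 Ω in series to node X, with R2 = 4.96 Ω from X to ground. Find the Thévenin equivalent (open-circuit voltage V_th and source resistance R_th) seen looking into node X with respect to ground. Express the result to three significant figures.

V_th ≈ 1.21 V, R_th ≈ 4.40 Ω

R1' = 9.56 + 29.2 = 38.76 Ω (source resistance + R1).
Open-circuit (no load on X): V_th = V_CC · R2/(R1' + R2) = 10.7 × 4.96/(38.76 + 4.96) = 1.214 V.
With V_CC suppressed (replaced by a short), R_th = R1' ‖ R2 = (38.76 × 4.96)/(38.76 + 4.96) = 4.397 Ω.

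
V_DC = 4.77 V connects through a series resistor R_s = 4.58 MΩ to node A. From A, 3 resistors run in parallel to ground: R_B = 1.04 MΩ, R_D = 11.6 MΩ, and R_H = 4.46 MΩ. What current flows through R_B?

I ≈ 0.672 µA

Combine the parallel branches: R_p = (1/1.04 + 1/11.6 + 1/4.46)⁻¹ = 0.7862 MΩ.
V_A = 4.77 × 0.7862/5.366 = 0.6988 V.
Branch current I = V_A/R_B = 0.6988/1.04 = 0.6720 µA.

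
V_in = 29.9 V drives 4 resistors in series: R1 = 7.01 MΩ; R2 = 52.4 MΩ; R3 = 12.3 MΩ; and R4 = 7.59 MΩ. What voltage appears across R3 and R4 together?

V ≈ 7.50 V

Series total: ΣR = 7.01 + 52.4 + 12.3 + 7.59 = 79.30 MΩ.
R_{R3..R4} = 12.3 + 7.59 = 19.89 MΩ.
Voltage divider: V = V_in · (19.89 / 79.30) = 29.9 × 0.2508 = 7.500 V.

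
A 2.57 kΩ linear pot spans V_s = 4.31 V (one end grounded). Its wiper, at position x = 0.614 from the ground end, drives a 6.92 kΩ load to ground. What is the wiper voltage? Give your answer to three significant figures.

The pot divides into 0.9920 kΩ above the wiper and 1.578 kΩ below.
(x·R_p) ‖ R_L = 1.285 kΩ.
V_out = 4.31 × 1.285/(0.9920 + 1.285) = 2.432 V.

V_out ≈ 2.43 V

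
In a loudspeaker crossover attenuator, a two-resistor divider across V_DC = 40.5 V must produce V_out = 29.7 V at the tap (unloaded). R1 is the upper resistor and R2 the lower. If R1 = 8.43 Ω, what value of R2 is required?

Required fraction k = V_out/V_DC = 0.7333.
R2 = R1 · 0.7333/(1 − 0.7333) = 23.18 Ω.

R2 ≈ 23.2 Ω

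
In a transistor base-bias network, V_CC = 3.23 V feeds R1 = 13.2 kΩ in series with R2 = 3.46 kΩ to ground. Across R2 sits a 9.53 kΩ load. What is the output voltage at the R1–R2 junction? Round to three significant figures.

V_out ≈ 0.521 V

The load sits in parallel with R2, giving an effective lower resistance R2' = R2·R_L/(R2+R_L) = 2.538 kΩ.
Now apply the divider: V_out = 3.23 × 0.1613 = 0.5210 V.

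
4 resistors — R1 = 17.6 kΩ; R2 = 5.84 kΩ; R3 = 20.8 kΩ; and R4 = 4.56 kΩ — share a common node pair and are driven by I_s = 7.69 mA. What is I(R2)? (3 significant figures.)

Conductances: ΣG = 1/17.6 + 1/5.84 + 1/20.8 + 1/4.56 = 0.4954 (1/kΩ).
By the current-divider rule, I = I_s · G_k/ΣG = 7.69 × 0.3456 = 2.658 mA.

I ≈ 2.66 mA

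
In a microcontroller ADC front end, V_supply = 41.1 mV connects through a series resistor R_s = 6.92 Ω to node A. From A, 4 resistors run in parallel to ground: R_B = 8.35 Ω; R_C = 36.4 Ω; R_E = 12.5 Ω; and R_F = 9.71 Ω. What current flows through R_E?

Combine the parallel branches: R_p = (1/8.35 + 1/36.4 + 1/12.5 + 1/9.71)⁻¹ = 3.028 Ω.
Node voltage V_A = V_supply · R_p/(R_s + R_p) = 41.1 × 0.3044 = 12.51 mV.
I(R_E) = V_A / R_E = 12.51/12.5 = 1.001 mA.
(Equivalently: I_total = 4.131 mA, then current-divider fraction G_k/ΣG = 0.2423.)

I ≈ 1.00 mA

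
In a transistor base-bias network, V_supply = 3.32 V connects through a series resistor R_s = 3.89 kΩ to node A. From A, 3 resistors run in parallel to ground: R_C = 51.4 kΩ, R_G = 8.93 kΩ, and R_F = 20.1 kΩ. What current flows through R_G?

I ≈ 0.218 mA

Equivalent of the parallel group: R_p = 5.519 kΩ.
V_A by voltage divider: V_A = 3.32 × 5.519/(3.89 + 5.519) = 1.947 V.
Branch current I = V_A/R_G = 1.947/8.93 = 0.2181 mA.
(Equivalently: I_total = 0.3528 mA, then current-divider fraction G_k/ΣG = 0.6180.)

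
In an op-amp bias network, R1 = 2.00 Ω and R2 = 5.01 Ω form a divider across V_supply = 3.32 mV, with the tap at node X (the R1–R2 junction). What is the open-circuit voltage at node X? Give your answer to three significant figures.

With X open, the divider is unloaded: V_th = 3.32 × 5.01/7.010 = 2.373 mV.

V_th ≈ 2.37 mV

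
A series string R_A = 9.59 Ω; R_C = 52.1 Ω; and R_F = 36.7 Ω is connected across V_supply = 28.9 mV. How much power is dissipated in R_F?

P ≈ 3.17 µW

ΣR = 98.39 Ω → I = 28.9/98.39 = 0.2937 mA.
P(R_F) = I²·R_F = (0.2937)² × 36.7 = 3.166 µW.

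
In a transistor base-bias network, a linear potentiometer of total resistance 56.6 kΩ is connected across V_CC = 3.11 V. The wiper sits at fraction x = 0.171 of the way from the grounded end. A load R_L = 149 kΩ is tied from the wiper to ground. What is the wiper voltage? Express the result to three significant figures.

V_out ≈ 0.505 V

The pot divides into 46.92 kΩ above the wiper and 9.679 kΩ below.
R_L loads the lower segment: effective lower R = 9.088 kΩ.
Loaded-divider output: V_out = 3.11 × 0.1623 = 0.5046 V.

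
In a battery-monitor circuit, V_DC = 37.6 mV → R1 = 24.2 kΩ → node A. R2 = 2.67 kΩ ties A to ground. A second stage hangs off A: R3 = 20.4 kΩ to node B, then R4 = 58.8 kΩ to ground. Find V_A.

Node A sees R2 in parallel with the series input of stage 2, R3 + R4 = 79.20 kΩ.
R2 ‖ (R3+R4) = 2.583 kΩ.
V_A = 37.6 × 2.583/(24.2 + 2.583) = 3.626 mV.

V_A ≈ 3.63 mV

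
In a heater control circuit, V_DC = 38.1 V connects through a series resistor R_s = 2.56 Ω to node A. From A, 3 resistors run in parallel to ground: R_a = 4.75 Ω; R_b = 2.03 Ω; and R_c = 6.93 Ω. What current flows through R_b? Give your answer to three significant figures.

Equivalent of the parallel group: R_p = 1.180 Ω.
Node voltage V_A = V_DC · R_p/(R_s + R_p) = 38.1 × 0.3155 = 12.02 V.
Branch current I = V_A/R_b = 12.02/2.03 = 5.922 A.

I ≈ 5.92 A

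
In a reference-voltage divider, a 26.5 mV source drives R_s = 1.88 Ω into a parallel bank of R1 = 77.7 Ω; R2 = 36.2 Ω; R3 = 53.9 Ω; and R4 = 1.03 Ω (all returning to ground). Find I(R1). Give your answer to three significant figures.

Equivalent of the parallel group: R_p = 0.9709 Ω.
V_A = 26.5 × 0.9709/2.851 = 9.025 mV.
I(R1) = V_A / R1 = 9.025/77.7 = 0.1162 mA.

I ≈ 0.116 mA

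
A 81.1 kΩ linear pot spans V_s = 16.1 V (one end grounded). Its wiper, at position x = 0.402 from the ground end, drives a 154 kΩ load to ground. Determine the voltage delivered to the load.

V_out ≈ 5.74 V

Lower segment x·R_p = 32.60 kΩ; upper segment (1−x)·R_p = 48.50 kΩ.
(x·R_p) ‖ R_L = 26.91 kΩ.
Loaded-divider output: V_out = 16.1 × 0.3568 = 5.745 V.
(Unloaded: V_out = x·V_s = 6.47 V.)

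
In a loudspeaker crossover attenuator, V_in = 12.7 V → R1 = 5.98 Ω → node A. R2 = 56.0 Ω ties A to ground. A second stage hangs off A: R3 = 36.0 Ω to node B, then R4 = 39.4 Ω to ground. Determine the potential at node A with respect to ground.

Node A sees R2 in parallel with the series input of stage 2, R3 + R4 = 75.40 Ω.
R2 ‖ (R3+R4) = 32.13 Ω.
V_A = 12.7 × 32.13/(5.98 + 32.13) = 10.71 V.

V_A ≈ 10.7 V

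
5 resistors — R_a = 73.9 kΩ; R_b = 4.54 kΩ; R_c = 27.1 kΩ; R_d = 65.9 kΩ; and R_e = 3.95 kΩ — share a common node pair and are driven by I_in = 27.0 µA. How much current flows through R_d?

I ≈ 0.760 µA

Total conductance ΣG = 1/73.9 + 1/4.54 + 1/27.1 + 1/65.9 + 1/3.95 = 0.5390 (units of 1/kΩ).
By the current-divider rule, I = I_in · G_k/ΣG = 27.0 × 0.02815 = 0.7601 µA.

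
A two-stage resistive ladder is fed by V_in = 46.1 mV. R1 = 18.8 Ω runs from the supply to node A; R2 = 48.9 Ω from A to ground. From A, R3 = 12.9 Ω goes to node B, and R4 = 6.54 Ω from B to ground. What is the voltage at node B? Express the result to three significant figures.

Looking into the second stage from A: R3 + R4 = 19.44 Ω appears in parallel with R2.
R2 ‖ (R3+R4) = 13.91 Ω.
So V_A = 46.1 × 0.4253 = 19.60 mV.
Stage 2 is unloaded, so V_B = V_A · R4/(R3+R4) = 19.60 × 6.54/19.44 = 6.595 mV.

V_B ≈ 6.60 mV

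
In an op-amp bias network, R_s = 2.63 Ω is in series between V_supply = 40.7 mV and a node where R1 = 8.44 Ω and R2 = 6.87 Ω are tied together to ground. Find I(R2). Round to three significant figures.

Equivalent of the parallel group: R_p = 3.787 Ω.
V_A by voltage divider: V_A = 40.7 × 3.787/(2.63 + 3.787) = 24.02 mV.
Branch current I = V_A/R2 = 24.02/6.87 = 3.496 mA.
(Equivalently: I_total = 6.342 mA, then current-divider fraction G_k/ΣG = 0.5513.)

I ≈ 3.50 mA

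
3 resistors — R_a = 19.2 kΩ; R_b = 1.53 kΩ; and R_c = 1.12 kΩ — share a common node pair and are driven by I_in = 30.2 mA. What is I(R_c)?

I ≈ 16.9 mA

Conductances: ΣG = 1/19.2 + 1/1.53 + 1/1.12 = 1.599 (1/kΩ).
Current divider: I(R_c) = I_in · G_k/ΣG = 30.2 × (0.8929/1.599) = 30.2 × 0.5585 = 16.87 mA.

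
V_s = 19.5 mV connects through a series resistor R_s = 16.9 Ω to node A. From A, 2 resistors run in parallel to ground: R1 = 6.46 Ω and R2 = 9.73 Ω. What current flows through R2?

I ≈ 0.374 mA

Combine the parallel branches: R_p = (1/6.46 + 1/9.73)⁻¹ = 3.882 Ω.
Node voltage V_A = V_s · R_p/(R_s + R_p) = 19.5 × 0.1868 = 3.643 mV.
I(R2) = V_A / R2 = 3.643/9.73 = 0.3744 mA.
(Equivalently: I_total = 0.9383 mA, then current-divider fraction G_k/ΣG = 0.3990.)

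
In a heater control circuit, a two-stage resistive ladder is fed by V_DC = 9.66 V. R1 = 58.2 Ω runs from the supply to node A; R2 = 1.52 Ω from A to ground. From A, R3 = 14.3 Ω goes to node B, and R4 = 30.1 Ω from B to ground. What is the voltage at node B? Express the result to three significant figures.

Looking into the second stage from A: R3 + R4 = 44.40 Ω appears in parallel with R2.
R2 ‖ (R3+R4) = 1.470 Ω.
So V_A = 9.66 × 0.02463 = 0.2379 V.
Stage 2 is unloaded, so V_B = V_A · R4/(R3+R4) = 0.2379 × 30.1/44.40 = 0.1613 V.

V_B ≈ 0.161 V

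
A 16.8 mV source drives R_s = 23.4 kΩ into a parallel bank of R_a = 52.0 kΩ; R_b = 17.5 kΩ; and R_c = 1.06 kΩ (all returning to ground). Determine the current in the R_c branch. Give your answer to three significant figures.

I ≈ 0.637 µA

Parallel bank: R_p = 1/(1/52.0 + 1/17.5 + 1/1.06) = 0.9806 kΩ.
V_A = 16.8 × 0.9806/24.38 = 0.6757 mV.
I(R_c) = V_A / R_c = 0.6757/1.06 = 0.6375 µA.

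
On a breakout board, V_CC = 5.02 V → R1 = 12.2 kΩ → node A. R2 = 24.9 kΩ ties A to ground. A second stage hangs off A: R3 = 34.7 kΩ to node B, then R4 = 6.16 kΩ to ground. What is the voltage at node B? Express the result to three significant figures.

V_B ≈ 0.423 V

Node A sees R2 in parallel with the series input of stage 2, R3 + R4 = 40.86 kΩ.
Effective lower resistance at A: R2 ‖ 40.86 = 15.47 kΩ.
V_A = 5.02 × 15.47/(12.2 + 15.47) = 2.807 V.
Then the unloaded second divider: V_B = V_A × R4/(R3+R4) = 2.807 × 0.1508 = 0.4231 V.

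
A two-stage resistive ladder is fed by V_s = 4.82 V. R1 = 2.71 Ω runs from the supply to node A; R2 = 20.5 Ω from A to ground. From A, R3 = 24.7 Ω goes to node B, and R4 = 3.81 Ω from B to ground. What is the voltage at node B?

The second stage (R3 + R4 = 28.51 Ω) loads node A in parallel with R2.
Effective lower resistance at A: R2 ‖ 28.51 = 11.93 Ω.
First divider: V_A = V_s · 11.93/(2.71 + 11.93) = 3.927 V.
Then the unloaded second divider: V_B = V_A × R4/(R3+R4) = 3.927 × 0.1336 = 0.5249 V.

V_B ≈ 0.525 V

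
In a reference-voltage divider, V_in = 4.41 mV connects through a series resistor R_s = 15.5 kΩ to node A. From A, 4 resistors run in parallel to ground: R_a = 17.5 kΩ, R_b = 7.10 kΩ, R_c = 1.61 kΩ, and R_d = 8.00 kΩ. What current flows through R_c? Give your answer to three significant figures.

Combine the parallel branches: R_p = (1/17.5 + 1/7.10 + 1/1.61 + 1/8.00)⁻¹ = 1.059 kΩ.
V_A by voltage divider: V_A = 4.41 × 1.059/(15.5 + 1.059) = 0.2821 mV.
I(R_c) = V_A / R_c = 0.2821/1.61 = 0.1752 µA.

I ≈ 0.175 µA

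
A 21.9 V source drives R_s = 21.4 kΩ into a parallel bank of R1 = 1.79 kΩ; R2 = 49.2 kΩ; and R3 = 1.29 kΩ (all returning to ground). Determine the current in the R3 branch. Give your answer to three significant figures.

I ≈ 0.566 mA

Parallel bank: R_p = 1/(1/1.79 + 1/49.2 + 1/1.29) = 0.7385 kΩ.
Node voltage V_A = V_in · R_p/(R_s + R_p) = 21.9 × 0.03336 = 0.7305 V.
I(R3) = V_A / R3 = 0.7305/1.29 = 0.5663 mA.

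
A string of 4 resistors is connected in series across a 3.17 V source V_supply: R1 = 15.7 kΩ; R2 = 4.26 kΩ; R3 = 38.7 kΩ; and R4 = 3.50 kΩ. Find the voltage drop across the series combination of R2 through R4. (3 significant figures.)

V ≈ 2.37 V

Total series resistance ΣR = 15.7 + 4.26 + 38.7 + 3.50 = 62.16 kΩ.
R_{R2..R4} = 4.26 + 38.7 + 3.50 = 46.46 kΩ.
V = V_supply · R/ΣR = 3.17 × 0.7474 = 2.369 V.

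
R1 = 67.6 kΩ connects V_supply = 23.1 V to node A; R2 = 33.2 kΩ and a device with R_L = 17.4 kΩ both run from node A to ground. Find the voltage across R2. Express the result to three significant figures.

First combine the lower leg with the load: R2 ‖ R_L = 11.42 kΩ.
Then V_out = V_supply · R2'/(R1 + R2') = 23.1 × 11.42/79.02 = 3.338 V.

V_out ≈ 3.34 V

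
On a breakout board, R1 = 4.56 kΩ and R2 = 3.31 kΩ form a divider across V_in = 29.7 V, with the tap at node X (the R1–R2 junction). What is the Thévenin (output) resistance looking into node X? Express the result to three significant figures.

Looking into X with the source shorted: R_th = R1·R2/(R1+R2) = 4.560 × 3.31/7.870 = 1.918 kΩ.

R_th ≈ 1.92 kΩ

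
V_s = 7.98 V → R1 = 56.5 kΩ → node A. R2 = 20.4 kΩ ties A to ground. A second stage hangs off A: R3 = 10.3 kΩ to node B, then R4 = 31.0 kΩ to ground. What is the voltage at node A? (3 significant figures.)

V_A ≈ 1.55 V

Node A sees R2 in parallel with the series input of stage 2, R3 + R4 = 41.30 kΩ.
R2 ‖ (R3+R4) = 13.66 kΩ.
V_A = 7.98 × 13.66/(56.5 + 13.66) = 1.553 V.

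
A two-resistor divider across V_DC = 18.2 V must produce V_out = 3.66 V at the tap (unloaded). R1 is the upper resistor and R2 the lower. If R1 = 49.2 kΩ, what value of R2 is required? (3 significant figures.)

Required fraction k = V_out/V_DC = 0.2011.
R2 = R1 · 0.2011/(1 − 0.2011) = 12.38 kΩ.

R2 ≈ 12.4 kΩ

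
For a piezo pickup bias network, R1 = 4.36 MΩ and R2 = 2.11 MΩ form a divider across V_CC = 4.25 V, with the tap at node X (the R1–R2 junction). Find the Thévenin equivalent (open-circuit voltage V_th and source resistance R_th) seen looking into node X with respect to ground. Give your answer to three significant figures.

V_th is the unloaded tap voltage: V_CC · R2/(R1+R2) = 4.25 × 0.3261 = 1.386 V.
Looking into X with the source shorted: R_th = R1·R2/(R1+R2) = 4.360 × 2.11/6.470 = 1.422 MΩ.

V_th ≈ 1.39 V, R_th ≈ 1.42 MΩ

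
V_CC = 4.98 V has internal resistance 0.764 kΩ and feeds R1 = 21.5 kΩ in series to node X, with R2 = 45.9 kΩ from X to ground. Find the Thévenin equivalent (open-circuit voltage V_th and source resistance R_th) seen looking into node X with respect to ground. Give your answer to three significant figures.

R1' = 0.764 + 21.5 = 22.26 kΩ (source resistance + R1).
Open-circuit (no load on X): V_th = V_CC · R2/(R1' + R2) = 4.98 × 45.9/(22.26 + 45.9) = 3.353 V.
With V_CC suppressed (replaced by a short), R_th = R1' ‖ R2 = (22.26 × 45.9)/(22.26 + 45.9) = 14.99 kΩ.

V_th ≈ 3.35 V, R_th ≈ 15.0 kΩ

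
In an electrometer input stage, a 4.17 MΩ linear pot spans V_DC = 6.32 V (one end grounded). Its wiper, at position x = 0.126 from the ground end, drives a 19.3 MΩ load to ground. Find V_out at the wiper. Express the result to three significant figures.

V_out ≈ 0.778 V

Lower segment x·R_p = 0.5254 MΩ; upper segment (1−x)·R_p = 3.645 MΩ.
Lower segment in parallel with the load: 0.5254 ‖ 19.3 = 0.5115 MΩ.
V_out = 6.32 × 0.5115/(3.645 + 0.5115) = 0.7778 V.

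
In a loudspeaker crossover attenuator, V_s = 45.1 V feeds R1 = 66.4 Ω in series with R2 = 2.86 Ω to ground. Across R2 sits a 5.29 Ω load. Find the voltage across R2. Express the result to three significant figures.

First combine the lower leg with the load: R2 ‖ R_L = 1.856 Ω.
Now apply the divider: V_out = 45.1 × 0.02720 = 1.227 V.
(Unloaded it would be 1.86 V; the load pulls it down.)

V_out ≈ 1.23 V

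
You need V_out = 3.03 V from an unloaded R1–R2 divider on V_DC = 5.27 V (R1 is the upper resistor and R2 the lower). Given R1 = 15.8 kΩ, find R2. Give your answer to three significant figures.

The divider ratio is R2/(R1+R2) = 3.03/5.27 = 0.5750.
So R2 = R1 · V_out/(V_DC − V_out) = 15.8 × 3.03/(5.27 − 3.03) = 15.8 × 1.353 = 21.37 kΩ.

R2 ≈ 21.4 kΩ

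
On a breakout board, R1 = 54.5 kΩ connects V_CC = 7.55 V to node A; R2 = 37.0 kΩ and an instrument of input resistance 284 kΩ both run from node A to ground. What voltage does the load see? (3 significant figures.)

V_out ≈ 2.83 V

The load sits in parallel with R2, giving an effective lower resistance R2' = R2·R_L/(R2+R_L) = 32.74 kΩ.
Now apply the divider: V_out = 7.55 × 0.3753 = 2.833 V.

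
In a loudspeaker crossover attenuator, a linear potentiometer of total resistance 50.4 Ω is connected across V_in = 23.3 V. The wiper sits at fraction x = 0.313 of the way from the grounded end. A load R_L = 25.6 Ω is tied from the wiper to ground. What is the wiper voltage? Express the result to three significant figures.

Lower segment x·R_p = 15.78 Ω; upper segment (1−x)·R_p = 34.62 Ω.
(x·R_p) ‖ R_L = 9.761 Ω.
Loaded-divider output: V_out = 23.3 × 0.2199 = 5.124 V.

V_out ≈ 5.12 V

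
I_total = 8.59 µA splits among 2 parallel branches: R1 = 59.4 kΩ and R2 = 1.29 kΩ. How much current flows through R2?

I ≈ 8.41 µA

Two-branch current divider: I_k = I_total · R_other/(R_1 + R_2).
I(R2) = 8.59 × 59.4/(59.4 + 1.29) = 8.59 × 0.9787 = 8.407 µA.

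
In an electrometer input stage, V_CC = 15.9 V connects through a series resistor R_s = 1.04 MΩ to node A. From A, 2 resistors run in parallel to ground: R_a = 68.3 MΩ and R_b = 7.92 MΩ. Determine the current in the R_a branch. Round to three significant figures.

Combine the parallel branches: R_p = (1/68.3 + 1/7.92)⁻¹ = 7.097 MΩ.
V_A by voltage divider: V_A = 15.9 × 7.097/(1.04 + 7.097) = 13.87 V.
I(R_a) = V_A / R_a = 13.87/68.3 = 0.2030 µA.
(Check via current divider: I_total = 1.954 µA; share G_k/ΣG = 0.1039 → same result.)

I ≈ 0.203 µA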